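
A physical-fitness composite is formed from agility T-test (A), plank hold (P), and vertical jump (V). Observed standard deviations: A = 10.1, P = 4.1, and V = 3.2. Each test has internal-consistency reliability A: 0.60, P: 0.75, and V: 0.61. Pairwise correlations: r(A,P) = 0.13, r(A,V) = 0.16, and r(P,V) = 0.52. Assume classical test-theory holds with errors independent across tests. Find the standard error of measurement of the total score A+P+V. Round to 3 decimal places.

Var(total) = 129.06 + 34.7538 = 163.814.
True-score variance = 80.0599 + 34.7538 = 114.814, so reliability = 0.7009.
Error variance = 163.814 − 114.814 = 49.0001; SEM = √49.0001 = 7.000.

7.000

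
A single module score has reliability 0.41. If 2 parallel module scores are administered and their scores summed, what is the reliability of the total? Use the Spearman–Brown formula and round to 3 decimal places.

ρ_k = kρ / (1 + (k−1)ρ) = 2·0.41 / (1 + 1·0.41) = 0.820 / 1.410 = 0.582.

0.582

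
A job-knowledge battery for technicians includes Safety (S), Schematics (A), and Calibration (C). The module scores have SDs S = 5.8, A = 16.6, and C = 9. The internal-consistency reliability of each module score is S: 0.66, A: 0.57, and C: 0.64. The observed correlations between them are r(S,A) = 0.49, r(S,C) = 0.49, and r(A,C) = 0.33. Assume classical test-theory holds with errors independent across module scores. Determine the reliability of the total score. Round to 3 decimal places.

0.749

Var(S+A+C) = 5.8² + 16.6² + 9² + 2·[5.8·16.6·0.49 + 5.8·9·0.49 + 16.6·9·0.33] = 390.2 + 244.114 = 634.314.
With uncorrelated errors the cross-covariances are all true-score covariance, so they carry over unchanged; only the diagonal terms shrink to ρᵢσᵢ².
True-score variance = [5.8²·0.66 + 16.6²·0.57 + 9²·0.64] + 244.114 = 231.112 + 244.114 = 475.226.
Reliability = 475.226 / 634.314 = 0.749.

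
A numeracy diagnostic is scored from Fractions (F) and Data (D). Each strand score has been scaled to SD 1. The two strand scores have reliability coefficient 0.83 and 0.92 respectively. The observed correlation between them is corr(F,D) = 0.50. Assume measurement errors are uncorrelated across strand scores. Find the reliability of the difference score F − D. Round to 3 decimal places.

Var(F−D) = 1 + 1 − 2·0.50 = 2 − 1 = 1.
Under uncorrelated errors the observed covariances equal the true-score covariances, so only the own-variance terms attenuate.
True-score variance = [0.83 + 0.92] − 1 = 1.75 − 1 = 0.75.
Reliability = 0.75 / 1 = 0.750.

0.750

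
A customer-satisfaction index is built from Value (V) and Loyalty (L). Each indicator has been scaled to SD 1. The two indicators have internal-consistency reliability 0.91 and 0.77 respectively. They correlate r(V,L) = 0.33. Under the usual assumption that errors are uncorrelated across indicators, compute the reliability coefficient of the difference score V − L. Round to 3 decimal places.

Var(V−L) = 1 + 1 − 2·0.33 = 2 − 0.66 = 1.34.
Because errors are independent across components, Cov(Tᵢ,Tⱼ) = Cov(Xᵢ,Xⱼ); the off-diagonal part of the true-score variance is the same as above.
True-score variance = [0.91 + 0.77] − 0.66 = 1.68 − 0.66 = 1.02.
Reliability = 1.02 / 1.34 = 0.761.

0.761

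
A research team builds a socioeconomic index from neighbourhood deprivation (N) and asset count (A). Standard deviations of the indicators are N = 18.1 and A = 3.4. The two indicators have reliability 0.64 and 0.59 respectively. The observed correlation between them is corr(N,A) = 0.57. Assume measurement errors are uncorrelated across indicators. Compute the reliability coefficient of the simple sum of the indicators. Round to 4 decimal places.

Var(N+A) = 18.1² + 3.4² + 2·[18.1·3.4·0.57] = 339.17 + 70.1556 = 409.326.
Because errors are independent across components, Cov(Tᵢ,Tⱼ) = Cov(Xᵢ,Xⱼ); the off-diagonal part of the true-score variance is the same as above.
True-score variance = [18.1²·0.64 + 3.4²·0.59] + 70.1556 = 216.491 + 70.1556 = 286.646.
Reliability = 286.646 / 409.326 = 0.7003.

0.7003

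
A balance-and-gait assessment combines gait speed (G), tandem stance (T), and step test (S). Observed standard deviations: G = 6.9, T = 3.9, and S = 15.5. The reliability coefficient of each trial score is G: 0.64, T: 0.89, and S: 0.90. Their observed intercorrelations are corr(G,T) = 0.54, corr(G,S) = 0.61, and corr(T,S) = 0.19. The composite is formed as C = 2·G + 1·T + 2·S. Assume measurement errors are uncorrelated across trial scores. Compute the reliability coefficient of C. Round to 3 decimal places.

0.907

Var(C) = 2²·6.9² + 3.9² + 2²·15.5² + 2·[2·6.9·3.9·0.54 + 4·6.9·15.5·0.61 + 2·3.9·15.5·0.19] = 1166.65 + 625.984 = 1792.63.
With uncorrelated errors the cross-covariances are all true-score covariance, so they carry over unchanged; only the diagonal terms shrink to ρᵢσᵢ².
True-score variance = [2²·6.9²·0.64 + 3.9²·0.89 + 2²·15.5²·0.90] + 625.984 = 1000.32 + 625.984 = 1626.3.
Reliability = 1626.3 / 1792.63 = 0.907.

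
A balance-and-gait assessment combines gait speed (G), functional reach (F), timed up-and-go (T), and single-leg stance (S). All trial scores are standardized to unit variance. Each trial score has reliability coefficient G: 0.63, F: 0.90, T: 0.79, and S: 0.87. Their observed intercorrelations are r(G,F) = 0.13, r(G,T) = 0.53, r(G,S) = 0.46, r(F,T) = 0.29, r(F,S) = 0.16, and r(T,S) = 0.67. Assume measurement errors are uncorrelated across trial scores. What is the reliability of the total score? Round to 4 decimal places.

0.9045

Var(G+F+T+S) = 4 + 2·[0.13 + 0.53 + 0.46 + 0.29 + 0.16 + 0.67] = 4 + 4.48 = 8.48.
Under uncorrelated errors the observed covariances equal the true-score covariances, so only the own-variance terms attenuate.
True-score variance = [0.63 + 0.90 + 0.79 + 0.87] + 4.48 = 3.19 + 4.48 = 7.67.
Reliability = 7.67 / 8.48 = 0.9045.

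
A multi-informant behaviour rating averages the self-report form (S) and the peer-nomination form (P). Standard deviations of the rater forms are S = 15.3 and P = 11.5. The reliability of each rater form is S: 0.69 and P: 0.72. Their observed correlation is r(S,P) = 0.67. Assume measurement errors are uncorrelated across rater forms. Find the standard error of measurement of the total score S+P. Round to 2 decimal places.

Var(total) = 366.34 + 235.773 = 602.113.
True-score variance = 256.742 + 235.773 = 492.515, so reliability = 0.8180.
Error variance = 602.113 − 492.515 = 109.598; SEM = √109.598 = 10.47.

10.47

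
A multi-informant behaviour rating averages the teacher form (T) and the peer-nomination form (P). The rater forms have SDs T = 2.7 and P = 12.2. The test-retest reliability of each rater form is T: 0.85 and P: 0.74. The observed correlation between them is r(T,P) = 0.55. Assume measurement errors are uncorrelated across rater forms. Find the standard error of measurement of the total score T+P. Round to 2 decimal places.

6.31

Var(total) = 156.13 + 36.234 = 192.364.
True-score variance = 116.338 + 36.234 = 152.572, so reliability = 0.7931.
Error variance = 192.364 − 152.572 = 39.7919; SEM = √39.7919 = 6.31.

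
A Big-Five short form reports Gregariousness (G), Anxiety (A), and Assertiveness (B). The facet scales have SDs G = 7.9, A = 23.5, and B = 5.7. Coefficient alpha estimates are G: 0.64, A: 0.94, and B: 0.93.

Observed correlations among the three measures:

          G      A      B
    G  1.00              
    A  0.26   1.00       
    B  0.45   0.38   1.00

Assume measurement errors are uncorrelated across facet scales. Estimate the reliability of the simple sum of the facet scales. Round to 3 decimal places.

Var(G+A+B) = 7.9² + 23.5² + 5.7² + 2·[7.9·23.5·0.26 + 7.9·5.7·0.45 + 23.5·5.7·0.38] = 647.15 + 238.867 = 886.017.
With uncorrelated errors the cross-covariances are all true-score covariance, so they carry over unchanged; only the diagonal terms shrink to ρᵢσᵢ².
True-score variance = [7.9²·0.64 + 23.5²·0.94 + 5.7²·0.93] + 238.867 = 589.273 + 238.867 = 828.14.
Reliability = 828.14 / 886.017 = 0.935.

0.935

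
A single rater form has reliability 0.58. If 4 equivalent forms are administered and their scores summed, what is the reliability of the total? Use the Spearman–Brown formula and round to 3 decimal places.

ρ_k = kρ / (1 + (k−1)ρ) = 4·0.58 / (1 + 3·0.58) = 2.320 / 2.740 = 0.847.

0.847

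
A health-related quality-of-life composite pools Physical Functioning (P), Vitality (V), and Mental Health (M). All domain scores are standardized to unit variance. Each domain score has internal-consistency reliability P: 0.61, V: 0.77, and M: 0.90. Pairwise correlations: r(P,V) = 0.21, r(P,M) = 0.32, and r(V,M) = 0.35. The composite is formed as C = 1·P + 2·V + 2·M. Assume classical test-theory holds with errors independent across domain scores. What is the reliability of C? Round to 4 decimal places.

Var(C) = 1 + 2² + 2² + 2·[2·0.21 + 2·0.32 + 4·0.35] = 9 + 4.92 = 13.92.
Under uncorrelated errors the observed covariances equal the true-score covariances, so only the own-variance terms attenuate.
True-score variance = [0.61 + 2²·0.77 + 2²·0.90] + 4.92 = 7.29 + 4.92 = 12.21.
Reliability = 12.21 / 13.92 = 0.8772.

0.8772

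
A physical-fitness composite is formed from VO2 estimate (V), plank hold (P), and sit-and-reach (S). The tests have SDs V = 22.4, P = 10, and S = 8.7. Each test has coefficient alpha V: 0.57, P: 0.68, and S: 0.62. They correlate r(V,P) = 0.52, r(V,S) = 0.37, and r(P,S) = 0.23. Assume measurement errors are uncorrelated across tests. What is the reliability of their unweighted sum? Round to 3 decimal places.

0.747

Var(V+P+S) = 22.4² + 10² + 8.7² + 2·[22.4·10·0.52 + 22.4·8.7·0.37 + 10·8.7·0.23] = 677.45 + 417.191 = 1094.64.
Because errors are independent across components, Cov(Tᵢ,Tⱼ) = Cov(Xᵢ,Xⱼ); the off-diagonal part of the true-score variance is the same as above.
True-score variance = [22.4²·0.57 + 10²·0.68 + 8.7²·0.62] + 417.191 = 400.931 + 417.191 = 818.122.
Reliability = 818.122 / 1094.64 = 0.747.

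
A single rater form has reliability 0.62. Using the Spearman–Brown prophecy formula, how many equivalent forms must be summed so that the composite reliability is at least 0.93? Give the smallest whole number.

9

k ≥ ρ*(1−ρ₁)/(ρ₁(1−ρ*)) = 0.93·0.38 / (0.62·0.07) = 8.143.
Smallest integer k = 9.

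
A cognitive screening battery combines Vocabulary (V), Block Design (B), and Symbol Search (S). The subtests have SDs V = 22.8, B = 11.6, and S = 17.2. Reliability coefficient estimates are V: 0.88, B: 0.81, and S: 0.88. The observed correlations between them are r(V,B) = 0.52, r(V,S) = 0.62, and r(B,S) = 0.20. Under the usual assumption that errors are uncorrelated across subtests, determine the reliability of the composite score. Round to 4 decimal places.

Var(V+B+S) = 22.8² + 11.6² + 17.2² + 2·[22.8·11.6·0.52 + 22.8·17.2·0.62 + 11.6·17.2·0.20] = 950.24 + 841.146 = 1791.39.
Because errors are independent across components, Cov(Tᵢ,Tⱼ) = Cov(Xᵢ,Xⱼ); the off-diagonal part of the true-score variance is the same as above.
True-score variance = [22.8²·0.88 + 11.6²·0.81 + 17.2²·0.88] + 841.146 = 826.792 + 841.146 = 1667.94.
Reliability = 1667.94 / 1791.39 = 0.9311.

0.9311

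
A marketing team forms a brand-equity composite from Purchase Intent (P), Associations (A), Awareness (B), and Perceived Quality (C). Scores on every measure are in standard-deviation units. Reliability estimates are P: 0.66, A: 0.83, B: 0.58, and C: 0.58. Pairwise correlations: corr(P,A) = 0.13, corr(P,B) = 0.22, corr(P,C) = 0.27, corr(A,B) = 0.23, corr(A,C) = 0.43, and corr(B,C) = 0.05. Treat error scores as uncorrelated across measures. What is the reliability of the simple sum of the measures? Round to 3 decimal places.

0.797

Var(P+A+B+C) = 4 + 2·[0.13 + 0.22 + 0.27 + 0.23 + 0.43 + 0.05] = 4 + 2.66 = 6.66.
With uncorrelated errors the cross-covariances are all true-score covariance, so they carry over unchanged; only the diagonal terms shrink to ρᵢσᵢ².
True-score variance = [0.66 + 0.83 + 0.58 + 0.58] + 2.66 = 2.65 + 2.66 = 5.31.
Reliability = 5.31 / 6.66 = 0.797.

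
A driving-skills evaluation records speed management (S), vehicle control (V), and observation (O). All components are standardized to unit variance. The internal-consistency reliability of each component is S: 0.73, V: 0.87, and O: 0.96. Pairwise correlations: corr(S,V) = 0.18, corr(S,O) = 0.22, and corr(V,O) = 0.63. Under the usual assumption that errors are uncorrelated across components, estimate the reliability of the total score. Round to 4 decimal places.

Var(S+V+O) = 3 + 2·[0.18 + 0.22 + 0.63] = 3 + 2.06 = 5.06.
Under uncorrelated errors the observed covariances equal the true-score covariances, so only the own-variance terms attenuate.
True-score variance = [0.73 + 0.87 + 0.96] + 2.06 = 2.56 + 2.06 = 4.62.
Reliability = 4.62 / 5.06 = 0.9130.

0.9130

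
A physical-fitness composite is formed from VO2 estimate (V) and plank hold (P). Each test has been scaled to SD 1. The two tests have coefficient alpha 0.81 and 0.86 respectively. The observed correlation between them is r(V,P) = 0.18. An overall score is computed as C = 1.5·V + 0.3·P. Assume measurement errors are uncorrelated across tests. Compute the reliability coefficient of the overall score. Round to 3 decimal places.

Var(C) = 1.5² + 0.3² + 2·[0.45·0.18] = 2.34 + 0.162 = 2.502.
With uncorrelated errors the cross-covariances are all true-score covariance, so they carry over unchanged; only the diagonal terms shrink to ρᵢσᵢ².
True-score variance = [1.5²·0.81 + 0.3²·0.86] + 0.162 = 1.8999 + 0.162 = 2.0619.
Reliability = 2.0619 / 2.502 = 0.824.

0.824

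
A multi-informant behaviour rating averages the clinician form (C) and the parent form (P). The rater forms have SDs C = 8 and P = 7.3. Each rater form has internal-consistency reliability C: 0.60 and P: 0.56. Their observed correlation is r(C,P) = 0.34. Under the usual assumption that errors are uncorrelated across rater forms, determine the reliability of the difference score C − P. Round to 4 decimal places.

0.3678

Var(C−P) = 8² + 7.3² − 2·8·7.3·0.34 = 117.29 − 39.712 = 77.578.
Under uncorrelated errors the observed covariances equal the true-score covariances, so only the own-variance terms attenuate.
True-score variance = [8²·0.60 + 7.3²·0.56] − 39.712 = 68.2424 − 39.712 = 28.5304.
Reliability = 28.5304 / 77.578 = 0.3678.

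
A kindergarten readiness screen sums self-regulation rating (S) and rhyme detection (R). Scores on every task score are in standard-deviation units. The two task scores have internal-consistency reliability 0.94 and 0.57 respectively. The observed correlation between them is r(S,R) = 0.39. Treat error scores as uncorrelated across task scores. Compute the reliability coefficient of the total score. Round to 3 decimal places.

Var(S+R) = 2 + 2·[0.39] = 2 + 0.78 = 2.78.
Under uncorrelated errors the observed covariances equal the true-score covariances, so only the own-variance terms attenuate.
True-score variance = [0.94 + 0.57] + 0.78 = 1.51 + 0.78 = 2.29.
Reliability = 2.29 / 2.78 = 0.824.

0.824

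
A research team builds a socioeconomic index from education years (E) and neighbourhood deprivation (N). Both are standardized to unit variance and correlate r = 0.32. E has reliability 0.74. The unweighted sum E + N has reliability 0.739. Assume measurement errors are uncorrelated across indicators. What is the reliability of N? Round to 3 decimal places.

Var(E+N) = 2 + 2·0.32 = 2.640.
True-score variance = ρ_E + ρ_N + 2·0.32, so 0.739 = (0.74 + ρ_N + 0.64) / 2.640.
ρ_N = 0.739·2.640 − 0.74 − 0.64 = 0.571.

0.571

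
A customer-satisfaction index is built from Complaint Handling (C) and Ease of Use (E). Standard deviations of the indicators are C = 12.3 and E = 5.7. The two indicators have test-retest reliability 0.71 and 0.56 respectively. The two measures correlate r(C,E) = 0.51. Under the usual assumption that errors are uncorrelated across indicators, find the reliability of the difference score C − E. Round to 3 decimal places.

0.482

Var(C−E) = 12.3² + 5.7² − 2·12.3·5.7·0.51 = 183.78 − 71.5122 = 112.268.
With uncorrelated errors the cross-covariances are all true-score covariance, so they carry over unchanged; only the diagonal terms shrink to ρᵢσᵢ².
True-score variance = [12.3²·0.71 + 5.7²·0.56] − 71.5122 = 125.61 − 71.5122 = 54.0981.
Reliability = 54.0981 / 112.268 = 0.482.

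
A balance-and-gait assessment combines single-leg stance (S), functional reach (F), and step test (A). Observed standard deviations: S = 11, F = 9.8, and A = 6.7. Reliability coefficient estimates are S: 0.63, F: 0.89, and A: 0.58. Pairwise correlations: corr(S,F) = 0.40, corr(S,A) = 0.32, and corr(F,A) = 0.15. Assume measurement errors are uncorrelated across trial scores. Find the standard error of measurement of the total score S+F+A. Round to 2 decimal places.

Var(total) = 261.93 + 153.106 = 415.036.
True-score variance = 187.742 + 153.106 = 340.848, so reliability = 0.8212.
Error variance = 415.036 − 340.848 = 74.1882; SEM = √74.1882 = 8.61.

8.61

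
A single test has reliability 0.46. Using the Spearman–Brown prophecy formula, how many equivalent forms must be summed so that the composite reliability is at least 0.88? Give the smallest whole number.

k ≥ ρ*(1−ρ₁)/(ρ₁(1−ρ*)) = 0.88·0.54 / (0.46·0.12) = 8.609.
Smallest integer k = 9.

9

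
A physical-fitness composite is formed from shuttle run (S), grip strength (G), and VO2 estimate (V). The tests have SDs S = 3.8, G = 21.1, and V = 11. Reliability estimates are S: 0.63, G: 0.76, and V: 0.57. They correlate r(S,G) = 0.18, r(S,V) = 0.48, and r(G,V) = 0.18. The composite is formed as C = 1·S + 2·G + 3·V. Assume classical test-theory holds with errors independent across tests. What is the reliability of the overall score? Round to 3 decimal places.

0.747

Var(C) = 3.8² + 2²·21.1² + 3²·11² + 2·[2·3.8·21.1·0.18 + 3·3.8·11·0.48 + 6·21.1·11·0.18] = 2884.28 + 679.45 = 3563.73.
Because errors are independent across components, Cov(Tᵢ,Tⱼ) = Cov(Xᵢ,Xⱼ); the off-diagonal part of the true-score variance is the same as above.
True-score variance = [3.8²·0.63 + 2²·21.1²·0.76 + 3²·11²·0.57] + 679.45 = 1983.27 + 679.45 = 2662.72.
Reliability = 2662.72 / 3563.73 = 0.747.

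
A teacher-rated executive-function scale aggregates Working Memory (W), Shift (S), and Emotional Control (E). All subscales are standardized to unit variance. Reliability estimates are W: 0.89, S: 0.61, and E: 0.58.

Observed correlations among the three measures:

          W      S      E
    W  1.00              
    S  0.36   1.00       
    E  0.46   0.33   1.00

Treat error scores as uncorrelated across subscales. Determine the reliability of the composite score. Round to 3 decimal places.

0.826

Var(W+S+E) = 3 + 2·[0.36 + 0.46 + 0.33] = 3 + 2.3 = 5.3.
Because errors are independent across components, Cov(Tᵢ,Tⱼ) = Cov(Xᵢ,Xⱼ); the off-diagonal part of the true-score variance is the same as above.
True-score variance = [0.89 + 0.61 + 0.58] + 2.3 = 2.08 + 2.3 = 4.38.
Reliability = 4.38 / 5.3 = 0.826.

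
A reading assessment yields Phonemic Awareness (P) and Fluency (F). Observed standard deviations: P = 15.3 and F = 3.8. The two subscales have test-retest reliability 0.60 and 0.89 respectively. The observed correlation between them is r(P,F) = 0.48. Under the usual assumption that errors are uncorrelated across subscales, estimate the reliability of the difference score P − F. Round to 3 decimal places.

0.506

Var(P−F) = 15.3² + 3.8² − 2·15.3·3.8·0.48 = 248.53 − 55.8144 = 192.716.
With uncorrelated errors the cross-covariances are all true-score covariance, so they carry over unchanged; only the diagonal terms shrink to ρᵢσᵢ².
True-score variance = [15.3²·0.60 + 3.8²·0.89] − 55.8144 = 153.306 − 55.8144 = 97.4912.
Reliability = 97.4912 / 192.716 = 0.506.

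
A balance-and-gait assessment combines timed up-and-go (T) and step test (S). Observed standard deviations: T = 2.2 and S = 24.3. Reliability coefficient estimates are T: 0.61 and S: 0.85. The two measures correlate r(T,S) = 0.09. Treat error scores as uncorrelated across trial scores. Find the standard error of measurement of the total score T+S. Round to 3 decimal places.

9.511

Var(total) = 595.33 + 9.6228 = 604.953.
True-score variance = 504.869 + 9.6228 = 514.492, so reliability = 0.8505.
Error variance = 604.953 − 514.492 = 90.4611; SEM = √90.4611 = 9.511.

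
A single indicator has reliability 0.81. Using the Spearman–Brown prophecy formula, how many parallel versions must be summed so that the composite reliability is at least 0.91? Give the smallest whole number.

k ≥ ρ*(1−ρ₁)/(ρ₁(1−ρ*)) = 0.91·0.19 / (0.81·0.09) = 2.372.
Smallest integer k = 3.

3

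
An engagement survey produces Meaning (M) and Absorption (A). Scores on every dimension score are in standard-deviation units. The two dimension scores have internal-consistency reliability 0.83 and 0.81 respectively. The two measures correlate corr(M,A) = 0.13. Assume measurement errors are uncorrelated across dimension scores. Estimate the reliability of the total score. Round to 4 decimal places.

Var(M+A) = 2 + 2·[0.13] = 2 + 0.26 = 2.26.
With uncorrelated errors the cross-covariances are all true-score covariance, so they carry over unchanged; only the diagonal terms shrink to ρᵢσᵢ².
True-score variance = [0.83 + 0.81] + 0.26 = 1.64 + 0.26 = 1.9.
Reliability = 1.9 / 2.26 = 0.8407.

0.8407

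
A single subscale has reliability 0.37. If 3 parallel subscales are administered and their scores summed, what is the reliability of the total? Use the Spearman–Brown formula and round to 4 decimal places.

0.6379

ρ_k = kρ / (1 + (k−1)ρ) = 3·0.37 / (1 + 2·0.37) = 1.110 / 1.740 = 0.6379.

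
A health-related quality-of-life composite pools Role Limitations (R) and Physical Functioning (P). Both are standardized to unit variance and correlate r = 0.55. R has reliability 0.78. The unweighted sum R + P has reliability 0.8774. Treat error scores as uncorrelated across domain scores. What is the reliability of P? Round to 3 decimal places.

0.840

Var(R+P) = 2 + 2·0.55 = 3.100.
True-score variance = ρ_R + ρ_P + 2·0.55, so 0.8774 = (0.78 + ρ_P + 1.10) / 3.100.
ρ_P = 0.8774·3.100 − 0.78 − 1.10 = 0.840.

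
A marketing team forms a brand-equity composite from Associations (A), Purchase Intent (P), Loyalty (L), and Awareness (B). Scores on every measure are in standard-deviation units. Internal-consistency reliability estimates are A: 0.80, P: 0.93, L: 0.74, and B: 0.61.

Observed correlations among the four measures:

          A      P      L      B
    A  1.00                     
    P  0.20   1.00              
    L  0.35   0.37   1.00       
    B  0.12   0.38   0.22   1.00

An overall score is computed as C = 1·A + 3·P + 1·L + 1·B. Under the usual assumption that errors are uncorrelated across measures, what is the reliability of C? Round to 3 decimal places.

Var(C) = 1 + 3² + 1 + 1 + 2·[3·0.20 + 0.35 + 0.12 + 3·0.37 + 3·0.38 + 0.22] = 12 + 7.08 = 19.08.
With uncorrelated errors the cross-covariances are all true-score covariance, so they carry over unchanged; only the diagonal terms shrink to ρᵢσᵢ².
True-score variance = [0.80 + 3²·0.93 + 0.74 + 0.61] + 7.08 = 10.52 + 7.08 = 17.6.
Reliability = 17.6 / 19.08 = 0.922.

0.922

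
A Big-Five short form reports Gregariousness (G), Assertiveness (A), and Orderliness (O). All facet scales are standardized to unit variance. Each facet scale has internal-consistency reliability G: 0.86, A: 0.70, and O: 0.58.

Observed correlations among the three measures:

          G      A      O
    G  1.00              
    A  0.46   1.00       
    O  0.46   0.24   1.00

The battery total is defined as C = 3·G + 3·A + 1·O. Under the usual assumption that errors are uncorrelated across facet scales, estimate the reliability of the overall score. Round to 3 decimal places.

Var(C) = 3² + 3² + 1 + 2·[9·0.46 + 3·0.46 + 3·0.24] = 19 + 12.48 = 31.48.
With uncorrelated errors the cross-covariances are all true-score covariance, so they carry over unchanged; only the diagonal terms shrink to ρᵢσᵢ².
True-score variance = [3²·0.86 + 3²·0.70 + 0.58] + 12.48 = 14.62 + 12.48 = 27.1.
Reliability = 27.1 / 31.48 = 0.861.

0.861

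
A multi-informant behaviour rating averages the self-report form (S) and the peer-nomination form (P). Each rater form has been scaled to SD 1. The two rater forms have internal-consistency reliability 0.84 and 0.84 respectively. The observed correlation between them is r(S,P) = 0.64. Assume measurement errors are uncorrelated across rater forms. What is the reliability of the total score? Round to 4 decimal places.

Var(S+P) = 2 + 2·[0.64] = 2 + 1.28 = 3.28.
Under uncorrelated errors the observed covariances equal the true-score covariances, so only the own-variance terms attenuate.
True-score variance = [0.84 + 0.84] + 1.28 = 1.68 + 1.28 = 2.96.
Reliability = 2.96 / 3.28 = 0.9024.

0.9024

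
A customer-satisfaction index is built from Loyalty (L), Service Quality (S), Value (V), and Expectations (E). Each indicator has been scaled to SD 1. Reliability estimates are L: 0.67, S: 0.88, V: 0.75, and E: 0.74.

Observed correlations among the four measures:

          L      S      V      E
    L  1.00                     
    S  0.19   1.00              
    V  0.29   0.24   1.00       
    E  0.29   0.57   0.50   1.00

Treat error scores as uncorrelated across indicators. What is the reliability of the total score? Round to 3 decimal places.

Var(L+S+V+E) = 4 + 2·[0.19 + 0.29 + 0.29 + 0.24 + 0.57 + 0.50] = 4 + 4.16 = 8.16.
Under uncorrelated errors the observed covariances equal the true-score covariances, so only the own-variance terms attenuate.
True-score variance = [0.67 + 0.88 + 0.75 + 0.74] + 4.16 = 3.04 + 4.16 = 7.2.
Reliability = 7.2 / 8.16 = 0.882.

0.882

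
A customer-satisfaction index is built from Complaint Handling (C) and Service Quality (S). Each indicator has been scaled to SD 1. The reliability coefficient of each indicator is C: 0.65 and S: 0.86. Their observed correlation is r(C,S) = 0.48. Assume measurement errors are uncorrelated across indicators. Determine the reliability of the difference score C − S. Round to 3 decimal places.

Var(C−S) = 1 + 1 − 2·0.48 = 2 − 0.96 = 1.04.
Because errors are independent across components, Cov(Tᵢ,Tⱼ) = Cov(Xᵢ,Xⱼ); the off-diagonal part of the true-score variance is the same as above.
True-score variance = [0.65 + 0.86] − 0.96 = 1.51 − 0.96 = 0.55.
Reliability = 0.55 / 1.04 = 0.529.

0.529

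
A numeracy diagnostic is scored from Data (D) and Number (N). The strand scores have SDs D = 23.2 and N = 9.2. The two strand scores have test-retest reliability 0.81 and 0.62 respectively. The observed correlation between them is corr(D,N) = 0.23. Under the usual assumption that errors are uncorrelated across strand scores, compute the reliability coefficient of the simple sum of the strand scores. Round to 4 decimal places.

0.8136

Var(D+N) = 23.2² + 9.2² + 2·[23.2·9.2·0.23] = 622.88 + 98.1824 = 721.062.
With uncorrelated errors the cross-covariances are all true-score covariance, so they carry over unchanged; only the diagonal terms shrink to ρᵢσᵢ².
True-score variance = [23.2²·0.81 + 9.2²·0.62] + 98.1824 = 488.451 + 98.1824 = 586.634.
Reliability = 586.634 / 721.062 = 0.8136.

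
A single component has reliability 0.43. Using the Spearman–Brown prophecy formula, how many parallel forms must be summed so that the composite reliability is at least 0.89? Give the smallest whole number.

k ≥ ρ*(1−ρ₁)/(ρ₁(1−ρ*)) = 0.89·0.57 / (0.43·0.11) = 10.725.
Smallest integer k = 11.

11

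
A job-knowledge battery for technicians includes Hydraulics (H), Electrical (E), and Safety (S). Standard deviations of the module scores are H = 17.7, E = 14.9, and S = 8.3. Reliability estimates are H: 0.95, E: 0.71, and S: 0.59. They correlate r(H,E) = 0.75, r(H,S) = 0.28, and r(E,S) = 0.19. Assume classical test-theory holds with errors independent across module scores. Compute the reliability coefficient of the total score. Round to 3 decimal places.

Var(H+E+S) = 17.7² + 14.9² + 8.3² + 2·[17.7·14.9·0.75 + 17.7·8.3·0.28 + 14.9·8.3·0.19] = 604.19 + 524.859 = 1129.05.
Because errors are independent across components, Cov(Tᵢ,Tⱼ) = Cov(Xᵢ,Xⱼ); the off-diagonal part of the true-score variance is the same as above.
True-score variance = [17.7²·0.95 + 14.9²·0.71 + 8.3²·0.59] + 524.859 = 495.898 + 524.859 = 1020.76.
Reliability = 1020.76 / 1129.05 = 0.904.

0.904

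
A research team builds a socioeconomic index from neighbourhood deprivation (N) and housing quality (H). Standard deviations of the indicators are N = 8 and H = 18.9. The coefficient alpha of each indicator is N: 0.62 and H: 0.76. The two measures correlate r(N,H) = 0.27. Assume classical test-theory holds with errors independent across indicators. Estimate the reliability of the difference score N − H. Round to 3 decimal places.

Var(N−H) = 8² + 18.9² − 2·8·18.9·0.27 = 421.21 − 81.648 = 339.562.
Because errors are independent across components, Cov(Tᵢ,Tⱼ) = Cov(Xᵢ,Xⱼ); the off-diagonal part of the true-score variance is the same as above.
True-score variance = [8²·0.62 + 18.9²·0.76] − 81.648 = 311.16 − 81.648 = 229.512.
Reliability = 229.512 / 339.562 = 0.676.

0.676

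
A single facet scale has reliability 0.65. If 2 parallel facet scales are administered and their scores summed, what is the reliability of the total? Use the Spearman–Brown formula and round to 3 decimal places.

0.788

ρ_k = kρ / (1 + (k−1)ρ) = 2·0.65 / (1 + 1·0.65) = 1.300 / 1.650 = 0.788.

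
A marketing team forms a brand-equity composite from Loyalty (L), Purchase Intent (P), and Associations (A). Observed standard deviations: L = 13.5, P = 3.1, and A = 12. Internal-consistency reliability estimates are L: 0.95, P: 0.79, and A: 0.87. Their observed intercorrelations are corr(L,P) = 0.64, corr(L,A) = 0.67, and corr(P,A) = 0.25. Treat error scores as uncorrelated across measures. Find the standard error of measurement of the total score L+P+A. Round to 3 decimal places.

Var(total) = 335.86 + 289.248 = 625.108.
True-score variance = 306.009 + 289.248 = 595.257, so reliability = 0.9522.
Error variance = 625.108 − 595.257 = 29.8506; SEM = √29.8506 = 5.464.

5.464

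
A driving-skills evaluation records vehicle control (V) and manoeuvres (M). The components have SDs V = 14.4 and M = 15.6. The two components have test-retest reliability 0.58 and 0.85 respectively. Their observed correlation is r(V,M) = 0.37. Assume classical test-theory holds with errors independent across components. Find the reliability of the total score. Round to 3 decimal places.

0.800

Var(V+M) = 14.4² + 15.6² + 2·[14.4·15.6·0.37] = 450.72 + 166.234 = 616.954.
Under uncorrelated errors the observed covariances equal the true-score covariances, so only the own-variance terms attenuate.
True-score variance = [14.4²·0.58 + 15.6²·0.85] + 166.234 = 327.125 + 166.234 = 493.358.
Reliability = 493.358 / 616.954 = 0.800.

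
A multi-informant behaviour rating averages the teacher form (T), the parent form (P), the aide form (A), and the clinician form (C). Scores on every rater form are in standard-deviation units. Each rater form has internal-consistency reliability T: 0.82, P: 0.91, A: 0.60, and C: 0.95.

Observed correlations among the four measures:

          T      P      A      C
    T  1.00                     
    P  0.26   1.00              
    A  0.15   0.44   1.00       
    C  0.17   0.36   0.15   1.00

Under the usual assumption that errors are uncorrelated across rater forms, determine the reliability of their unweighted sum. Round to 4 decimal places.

Var(T+P+A+C) = 4 + 2·[0.26 + 0.15 + 0.17 + 0.44 + 0.36 + 0.15] = 4 + 3.06 = 7.06.
With uncorrelated errors the cross-covariances are all true-score covariance, so they carry over unchanged; only the diagonal terms shrink to ρᵢσᵢ².
True-score variance = [0.82 + 0.91 + 0.60 + 0.95] + 3.06 = 3.28 + 3.06 = 6.34.
Reliability = 6.34 / 7.06 = 0.8980.

0.8980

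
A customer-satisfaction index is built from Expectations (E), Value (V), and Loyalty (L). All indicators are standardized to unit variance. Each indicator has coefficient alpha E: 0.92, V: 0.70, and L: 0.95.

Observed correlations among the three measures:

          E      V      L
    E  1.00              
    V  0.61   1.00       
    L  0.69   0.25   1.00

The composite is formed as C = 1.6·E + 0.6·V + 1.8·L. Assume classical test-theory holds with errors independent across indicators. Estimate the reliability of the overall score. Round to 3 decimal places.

Var(C) = 1.6² + 0.6² + 1.8² + 2·[0.96·0.61 + 2.88·0.69 + 1.08·0.25] = 6.16 + 5.6856 = 11.8456.
Under uncorrelated errors the observed covariances equal the true-score covariances, so only the own-variance terms attenuate.
True-score variance = [1.6²·0.92 + 0.6²·0.70 + 1.8²·0.95] + 5.6856 = 5.6852 + 5.6856 = 11.3708.
Reliability = 11.3708 / 11.8456 = 0.960.

0.960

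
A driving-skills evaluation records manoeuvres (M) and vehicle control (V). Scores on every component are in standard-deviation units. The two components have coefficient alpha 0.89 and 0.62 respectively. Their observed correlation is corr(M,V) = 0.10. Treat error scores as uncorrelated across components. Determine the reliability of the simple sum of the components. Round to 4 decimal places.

0.7773

Var(M+V) = 2 + 2·[0.10] = 2 + 0.2 = 2.2.
Because errors are independent across components, Cov(Tᵢ,Tⱼ) = Cov(Xᵢ,Xⱼ); the off-diagonal part of the true-score variance is the same as above.
True-score variance = [0.89 + 0.62] + 0.2 = 1.51 + 0.2 = 1.71.
Reliability = 1.71 / 2.2 = 0.7773.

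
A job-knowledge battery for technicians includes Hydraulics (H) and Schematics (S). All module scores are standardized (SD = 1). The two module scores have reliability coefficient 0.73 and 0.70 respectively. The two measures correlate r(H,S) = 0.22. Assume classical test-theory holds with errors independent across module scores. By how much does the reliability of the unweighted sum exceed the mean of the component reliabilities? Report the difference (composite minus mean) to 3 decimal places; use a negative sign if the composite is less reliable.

0.051

Var(sum) = 2 + 0.44 = 2.44; true-score variance = 1.43 + 0.44 = 1.87; composite reliability = 0.7664.
Mean component reliability = 0.7150.
Difference = 0.7664 − 0.7150 = 0.051.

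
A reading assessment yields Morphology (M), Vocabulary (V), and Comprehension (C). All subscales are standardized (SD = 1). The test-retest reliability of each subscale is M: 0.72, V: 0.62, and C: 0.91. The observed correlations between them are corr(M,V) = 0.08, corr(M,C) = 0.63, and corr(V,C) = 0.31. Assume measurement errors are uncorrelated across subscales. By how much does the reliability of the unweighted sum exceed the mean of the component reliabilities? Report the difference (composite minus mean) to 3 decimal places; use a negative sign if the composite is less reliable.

Var(sum) = 3 + 2.04 = 5.04; true-score variance = 2.25 + 2.04 = 4.29; composite reliability = 0.8512.
Mean component reliability = 0.7500.
Difference = 0.8512 − 0.7500 = 0.101.

0.101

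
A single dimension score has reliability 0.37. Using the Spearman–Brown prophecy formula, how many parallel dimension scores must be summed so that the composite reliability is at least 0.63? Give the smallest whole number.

k ≥ ρ*(1−ρ₁)/(ρ₁(1−ρ*)) = 0.63·0.63 / (0.37·0.37) = 2.899.
Smallest integer k = 3.

3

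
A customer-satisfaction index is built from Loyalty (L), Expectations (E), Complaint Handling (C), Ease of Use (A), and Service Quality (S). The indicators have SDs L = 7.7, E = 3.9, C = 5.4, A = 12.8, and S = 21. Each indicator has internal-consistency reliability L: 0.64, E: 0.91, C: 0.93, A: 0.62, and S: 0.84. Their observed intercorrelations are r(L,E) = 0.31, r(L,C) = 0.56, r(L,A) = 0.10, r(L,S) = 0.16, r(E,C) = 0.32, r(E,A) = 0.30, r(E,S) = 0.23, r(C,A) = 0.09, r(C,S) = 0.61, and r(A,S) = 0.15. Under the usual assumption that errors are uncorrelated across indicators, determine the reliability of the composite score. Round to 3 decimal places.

0.864

Var(L+E+C+A+S) = 7.7² + 3.9² + 5.4² + 12.8² + 21² + 2·[7.7·3.9·0.31 + 7.7·5.4·0.56 + 7.7·12.8·0.10 + 7.7·21·0.16 + 3.9·5.4·0.32 + 3.9·12.8·0.30 + 3.9·21·0.23 + 5.4·12.8·0.09 + 5.4·21·0.61 + 12.8·21·0.15] = 708.5 + 449.178 = 1157.68.
Because errors are independent across components, Cov(Tᵢ,Tⱼ) = Cov(Xᵢ,Xⱼ); the off-diagonal part of the true-score variance is the same as above.
True-score variance = [7.7²·0.64 + 3.9²·0.91 + 5.4²·0.93 + 12.8²·0.62 + 21²·0.84] + 449.178 = 550.926 + 449.178 = 1000.1.
Reliability = 1000.1 / 1157.68 = 0.864.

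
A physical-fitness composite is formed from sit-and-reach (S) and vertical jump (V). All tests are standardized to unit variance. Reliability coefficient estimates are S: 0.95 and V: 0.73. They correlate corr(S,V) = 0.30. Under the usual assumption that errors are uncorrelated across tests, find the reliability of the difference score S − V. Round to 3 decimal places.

Var(S−V) = 1 + 1 − 2·0.30 = 2 − 0.6 = 1.4.
Under uncorrelated errors the observed covariances equal the true-score covariances, so only the own-variance terms attenuate.
True-score variance = [0.95 + 0.73] − 0.6 = 1.68 − 0.6 = 1.08.
Reliability = 1.08 / 1.4 = 0.771.

0.771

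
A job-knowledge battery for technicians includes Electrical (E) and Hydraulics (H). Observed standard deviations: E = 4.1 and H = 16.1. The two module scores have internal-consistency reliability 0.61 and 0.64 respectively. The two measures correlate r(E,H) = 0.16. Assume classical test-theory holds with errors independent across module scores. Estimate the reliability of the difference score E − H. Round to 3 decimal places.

Var(E−H) = 4.1² + 16.1² − 2·4.1·16.1·0.16 = 276.02 − 21.1232 = 254.897.
With uncorrelated errors the cross-covariances are all true-score covariance, so they carry over unchanged; only the diagonal terms shrink to ρᵢσᵢ².
True-score variance = [4.1²·0.61 + 16.1²·0.64] − 21.1232 = 176.149 − 21.1232 = 155.025.
Reliability = 155.025 / 254.897 = 0.608.

0.608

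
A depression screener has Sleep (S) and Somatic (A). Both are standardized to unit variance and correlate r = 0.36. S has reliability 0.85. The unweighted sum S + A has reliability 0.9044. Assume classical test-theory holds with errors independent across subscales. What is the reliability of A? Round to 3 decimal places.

0.890

Var(S+A) = 2 + 2·0.36 = 2.720.
True-score variance = ρ_S + ρ_A + 2·0.36, so 0.9044 = (0.85 + ρ_A + 0.72) / 2.720.
ρ_A = 0.9044·2.720 − 0.85 − 0.72 = 0.890.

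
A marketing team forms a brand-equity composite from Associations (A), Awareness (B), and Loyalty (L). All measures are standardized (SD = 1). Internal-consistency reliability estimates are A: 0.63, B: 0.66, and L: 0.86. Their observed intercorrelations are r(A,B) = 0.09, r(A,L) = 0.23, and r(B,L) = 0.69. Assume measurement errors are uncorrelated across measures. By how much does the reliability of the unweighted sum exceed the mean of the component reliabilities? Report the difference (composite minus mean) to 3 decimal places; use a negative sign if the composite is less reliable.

Var(sum) = 3 + 2.02 = 5.02; true-score variance = 2.15 + 2.02 = 4.17; composite reliability = 0.8307.
Mean component reliability = 0.7167.
Difference = 0.8307 − 0.7167 = 0.114.

0.114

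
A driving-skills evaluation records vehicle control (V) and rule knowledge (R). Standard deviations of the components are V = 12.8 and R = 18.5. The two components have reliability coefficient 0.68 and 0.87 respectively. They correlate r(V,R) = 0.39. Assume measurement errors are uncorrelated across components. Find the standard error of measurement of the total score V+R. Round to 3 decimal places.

Var(total) = 506.09 + 184.704 = 690.794.
True-score variance = 409.169 + 184.704 = 593.873, so reliability = 0.8597.
Error variance = 690.794 − 593.873 = 96.9213; SEM = √96.9213 = 9.845.

9.845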